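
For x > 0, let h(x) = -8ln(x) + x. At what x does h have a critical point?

8

h'(x) = -8/x + 1 = 0 gives x = 8.
h''(x) = 8/x², which is positive for x > 0, so this is a local minimum.
h(8) = -8·ln(8) + 8 ≈ -8.6355.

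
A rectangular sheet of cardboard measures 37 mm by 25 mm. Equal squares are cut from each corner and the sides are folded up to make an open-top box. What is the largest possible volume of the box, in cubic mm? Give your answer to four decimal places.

2025.8726

With cut size x, the volume is V(x) = x(37 − 2x)(25 − 2x) for 0 < x < 12.5.
V'(x) = 12x^2 − 248x + 925. Setting V'(x) = 0 gives x ≈ 4.8841 (the root in (0, 12.5)).
V''(x) = 24x − 248 is negative there, so this is the maximum; V ≈ 2025.8726.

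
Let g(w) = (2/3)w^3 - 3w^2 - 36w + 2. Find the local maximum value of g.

65

g'(w) = 2w^2 - 6w - 36 = 0 at w = -3, 6.
Second-derivative test with g''(w) = 4w - 6: g''(-3) = -18 < 0 ⇒ local maximum; g''(6) = 18 > 0 ⇒ local minimum.
So the local maximum value is g(-3) = 65.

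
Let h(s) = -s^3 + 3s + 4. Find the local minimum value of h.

h'(s) = -3s^2 + 3. Setting h'(s) = 0 gives s ∈ {-1, 1}.
h''(s) = -6s. h''(-1) = 6 > 0 ⇒ local minimum; h''(1) = -6 < 0 ⇒ local maximum.
Thus h has its local minimum at s = -1, with value 2.

2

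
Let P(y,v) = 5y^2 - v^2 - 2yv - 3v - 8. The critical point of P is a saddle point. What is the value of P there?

∂P/∂y = 10y - 2v = 0 and ∂P/∂v = -2y - 2v - 3 = 0, so (y, v) = (-1/4, -5/4).
The Hessian has P_{yy} = 10, P_{vv} = -2, P_{yv} = -2, giving D = -24 < 0, so the point is a saddle point.
P(-1/4, -5/4) = -49/8.

-49/8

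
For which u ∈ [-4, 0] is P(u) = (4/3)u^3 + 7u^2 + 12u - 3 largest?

0

The derivative is 4u^2 + 14u + 12, which vanishes at u = -2 and u = -3/2.
Compare values at every candidate in [-4, 0]: P(-4) = -73/3, P(-2) = -29/3, P(-3/2) = -39/4, P(0) = -3.
So the maximum is P(0) = -3.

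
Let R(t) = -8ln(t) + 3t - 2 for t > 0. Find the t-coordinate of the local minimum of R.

8/3

R'(t) = -8/t + 3 = 0 gives t = 8/3.
R''(t) = 8/t², which is positive for t > 0, so this is a local minimum.
R(8/3) = -8·ln(8/3) + 8 - 2 ≈ -1.8466.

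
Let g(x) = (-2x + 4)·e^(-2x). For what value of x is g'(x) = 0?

By the product rule, g'(x) = (4x - 10)·e^(-2x). Since e^(-2x) > 0, the only critical point is x = 5/2.
g''(5/2) has the same sign as 4 > 0, so this is a local minimum.
g(5/2) = (-1)·e^(-5) ≈ -0.0067.

5/2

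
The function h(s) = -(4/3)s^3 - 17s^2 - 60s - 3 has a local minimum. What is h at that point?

Critical points: h'(s) = -4s^2 - 34s - 60 vanishes at s = -6, -5/2.
h''(s) = -8s - 34. h''(-6) = 14 > 0 ⇒ local minimum; h''(-5/2) = -14 < 0 ⇒ local maximum.
The local minimum is h(-6) = 33.

33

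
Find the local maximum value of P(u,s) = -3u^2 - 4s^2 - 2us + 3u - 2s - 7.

-62/11

∂P/∂u = -6u - 2s + 3 = 0 and ∂P/∂s = -2u - 8s - 2 = 0, so (u, s) = (7/11, -9/22).
The Hessian has P_{uu} = -6, P_{ss} = -8, P_{us} = -2, giving D = 44 > 0 with P_{uu} < 0, so the point is a local maximum.
P(7/11, -9/22) = -62/11.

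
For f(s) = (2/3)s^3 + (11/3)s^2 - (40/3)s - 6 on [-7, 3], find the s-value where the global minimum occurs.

4/3

Differentiating, f'(s) = 2s^2 + (22/3)s - 40/3; which vanishes at s = -5 and s = 4/3.
Compare values at every candidate in [-7, 3]: f(-7) = 115/3, f(-5) = 69, f(4/3) = -1270/81, f(3) = 5.
The minimum over the interval is -1270/81, attained at s = 4/3.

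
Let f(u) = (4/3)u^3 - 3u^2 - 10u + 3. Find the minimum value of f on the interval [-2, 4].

The derivative is 4u^2 - 6u - 10, which vanishes at u = -1 and u = 5/2.
Compare values at every candidate in [-2, 4]: f(-2) = 1/3; f(-1) = 26/3; f(5/2) = -239/12; f(4) = 1/3.
Hence the absolute minimum is -239/12 at u = 5/2.

-239/12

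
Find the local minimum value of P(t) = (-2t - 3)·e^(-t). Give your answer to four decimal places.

-3.2974

Differentiating with the product rule gives P'(t) = (2t + 1)·e^(-t). Since e^(-t) > 0, the only critical point is t = -1/2.
P''(-1/2) has the same sign as 2 > 0, so this is a local minimum.
P(-1/2) = (-2)·e^(1/2) ≈ -3.2974.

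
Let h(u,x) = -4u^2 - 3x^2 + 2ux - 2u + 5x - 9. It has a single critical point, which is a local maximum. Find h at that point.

∂h/∂u = -8u + 2x - 2 = 0 and ∂h/∂x = 2u - 6x + 5 = 0, so (u, x) = (-1/22, 9/11).
The Hessian has h_{uu} = -8, h_{xx} = -6, h_{ux} = 2, giving D = 44 > 0 with h_{uu} < 0, so the point is a local maximum.
h(-1/22, 9/11) = -76/11.

-76/11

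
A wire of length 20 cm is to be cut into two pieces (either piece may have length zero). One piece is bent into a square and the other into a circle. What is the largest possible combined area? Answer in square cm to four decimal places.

Let x be the length used for the square. Square side x/4; circle radius (20−x)/(2π).
A(x) = (x/4)² + π·((20−x)/(2π))² = x²/16 + (20−x)²/(4π) for 0 ≤ x ≤ 20. A'(x) = x/8 − (20−x)/(2π) = 0 gives x = 4·20/(π+4) ≈ 11.2020.
A'' > 0, so the interior critical point is a minimum; the maximum is at an endpoint. A(0) = 31.8310 and A(20) = 25.0000, so the largest area is 31.8310.

31.8310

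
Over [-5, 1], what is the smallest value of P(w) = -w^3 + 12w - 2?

Differentiating, P'(w) = -3w^2 + 12; whose only zero in [-5, 1] is w = -2.
Candidates: P(-5) = 63,  P(-2) = -18,  P(1) = 9.
So the minimum is P(-2) = -18.

-18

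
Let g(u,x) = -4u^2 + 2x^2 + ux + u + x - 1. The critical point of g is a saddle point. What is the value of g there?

∂g/∂u = -8u + x + 1 = 0 and ∂g/∂x = u + 4x + 1 = 0, so (u, x) = (1/11, -3/11).
The Hessian has g_{uu} = -8, g_{xx} = 4, g_{ux} = 1, giving D = -33 < 0, so the point is a saddle point.
g(1/11, -3/11) = -12/11.

-12/11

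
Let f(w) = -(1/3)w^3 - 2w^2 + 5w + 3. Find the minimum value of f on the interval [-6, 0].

-91/3

Differentiating, f'(w) = -w^2 - 4w + 5; whose only zero in [-6, 0] is w = -5.
Evaluating at the critical points and endpoints: f(-6) = -27, f(-5) = -91/3, f(0) = 3.
Hence the absolute minimum is -91/3 at w = -5.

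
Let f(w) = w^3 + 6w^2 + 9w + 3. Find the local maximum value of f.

f'(w) = 3w^2 + 12w + 9 = 0 at w = -3, -1.
Second-derivative test with f''(w) = 6w + 12: f''(-3) = -6 < 0 ⇒ local maximum; f''(-1) = 6 > 0 ⇒ local minimum.
The local maximum is f(-3) = 3.

3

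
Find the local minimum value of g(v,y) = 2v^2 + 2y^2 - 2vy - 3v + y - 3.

-25/6

∂g/∂v = 4v - 2y - 3 = 0 and ∂g/∂y = -2v + 4y + 1 = 0, so (v, y) = (5/6, 1/6).
The Hessian has g_{vv} = 4, g_{yy} = 4, g_{vy} = -2, giving D = 12 > 0 with g_{vv} > 0, so the point is a local minimum.
g(5/6, 1/6) = -25/6.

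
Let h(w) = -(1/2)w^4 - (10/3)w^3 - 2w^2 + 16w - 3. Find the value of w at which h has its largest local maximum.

Critical points: h'(w) = -2w^3 - 10w^2 - 4w + 16 vanishes at w = -4, -2, 1.
h''(w) = -6w^2 - 20w - 4. h''(-4) = -20 < 0 ⇒ local maximum; h''(-2) = 12 > 0 ⇒ local minimum; h''(1) = -30 < 0 ⇒ local maximum.
The largest local maximum is h(1) = 43/6.

1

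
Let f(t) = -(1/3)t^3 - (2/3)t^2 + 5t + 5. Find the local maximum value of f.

805/81

f'(t) = -t^2 - (4/3)t + 5 = 0 at t = -3, 5/3.
Since f''(t) = -2t - 4/3, we get f''(-3) = 14/3 > 0 ⇒ local minimum; f''(5/3) = -14/3 < 0 ⇒ local maximum.
The local maximum is f(5/3) = 805/81.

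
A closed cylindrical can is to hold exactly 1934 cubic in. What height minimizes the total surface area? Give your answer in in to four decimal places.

13.5038

With radius r and height h, πr²h = 1934 so h = 1934/(πr²), and S(r) = 2πr² + 2πrh = 2πr² + 2·1934/r.
S'(r) = 4πr − 2·1934/r² = 0 ⇒ r³ = 1934/(2π), so r ≈ 6.7519 and h = 2r ≈ 13.5038.
S''(r) = 4π + 4·1934/r³ > 0, so this is the minimum; S ≈ 859.3146.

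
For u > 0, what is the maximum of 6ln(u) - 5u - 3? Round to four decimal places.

P'(u) = 6/u − 5 = 0 gives u = 6/5.
P''(u) = -6/u², which is negative for u > 0, so this is a local maximum.
P(6/5) = 6·ln(6/5) - 6 - 3 ≈ -7.9061.

-7.9061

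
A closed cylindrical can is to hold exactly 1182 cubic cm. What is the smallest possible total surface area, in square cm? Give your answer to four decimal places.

618.8606

With radius r and height h, πr²h = 1182 so h = 1182/(πr²), and S(r) = 2πr² + 2πrh = 2πr² + 2·1182/r.
S'(r) = 4πr − 2·1182/r² = 0 ⇒ r³ = 1182/(2π), so r ≈ 5.7299 and h = 2r ≈ 11.4598.
S''(r) = 4π + 4·1182/r³ > 0, so this is the minimum; S ≈ 618.8606.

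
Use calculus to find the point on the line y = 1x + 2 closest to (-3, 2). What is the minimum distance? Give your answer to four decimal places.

2.1213

Minimize D(x)^2 = (x + 3)^2 + (x)^2.
d/dx[D^2] = 2(x + 3) + 2·1·(x) = 0 ⇒ x = -3/2.
Then y = 1/2 and the distance is √(9/2) ≈ 2.1213.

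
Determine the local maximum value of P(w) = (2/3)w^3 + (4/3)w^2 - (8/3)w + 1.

19/3

P'(w) = 2w^2 + (8/3)w - 8/3 = 0 at w = -2, 2/3.
P''(w) = 4w + 8/3. P''(-2) = -16/3 < 0 ⇒ local maximum; P''(2/3) = 16/3 > 0 ⇒ local minimum.
The local maximum is P(-2) = 19/3.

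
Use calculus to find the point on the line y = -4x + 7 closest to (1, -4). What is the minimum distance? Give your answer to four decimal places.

Minimize D(x)^2 = (x - 1)^2 + (-4x + 11)^2.
d/dx[D^2] = 2(x - 1) + 2·(-4)·(-4x + 11) = 0 ⇒ x = 45/17.
Then y = -61/17 and the distance is √(49/17) ≈ 1.6977.

1.6977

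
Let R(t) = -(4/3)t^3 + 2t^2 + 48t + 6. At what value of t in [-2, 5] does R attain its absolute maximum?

R'(t) = -4t^2 + 4t + 48, whose only zero in [-2, 5] is t = 4.
Candidates: R(-2) = -214/3, R(4) = 434/3, R(5) = 388/3.
So the maximum is R(4) = 434/3.

4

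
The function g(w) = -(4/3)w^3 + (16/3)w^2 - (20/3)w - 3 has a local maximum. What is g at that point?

-443/81

g'(w) = -4w^2 + (32/3)w - 20/3 = 0 at w = 1, 5/3.
g''(w) = -8w + 32/3. g''(1) = 8/3 > 0 ⇒ local minimum; g''(5/3) = -8/3 < 0 ⇒ local maximum.
So the local maximum value is g(5/3) = -443/81.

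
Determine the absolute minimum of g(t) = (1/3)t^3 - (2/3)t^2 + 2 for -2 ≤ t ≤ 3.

-10/3

Differentiating, g'(t) = t^2 - (4/3)t; which vanishes at t = 0 and t = 4/3.
Candidates: g(-2) = -10/3, g(0) = 2, g(4/3) = 130/81, g(3) = 5.
So the minimum is g(-2) = -10/3.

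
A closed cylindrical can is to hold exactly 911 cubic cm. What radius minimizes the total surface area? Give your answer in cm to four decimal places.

5.2535

With radius r and height h, πr²h = 911 so h = 911/(πr²), and S(r) = 2πr² + 2πrh = 2πr² + 2·911/r.
S'(r) = 4πr − 2·911/r² = 0 ⇒ r³ = 911/(2π), so r ≈ 5.2535 and h = 2r ≈ 10.5069.
S''(r) = 4π + 4·911/r³ > 0, so this is the minimum; S ≈ 520.2277.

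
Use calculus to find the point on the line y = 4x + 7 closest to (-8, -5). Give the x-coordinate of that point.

Minimize D(x)^2 = (x + 8)^2 + (4x + 12)^2.
d/dx[D^2] = 2(x + 8) + 2·4·(4x + 12) = 0 ⇒ x = -56/17.
Then y = -105/17 and the distance is √(400/17) ≈ 4.8507.

-56/17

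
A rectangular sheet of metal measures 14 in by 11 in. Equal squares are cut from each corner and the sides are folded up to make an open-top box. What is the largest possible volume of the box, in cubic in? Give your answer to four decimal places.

With cut size x, the volume is V(x) = x(14 − 2x)(11 − 2x) for 0 < x < 5.5.
V'(x) = 12x^2 − 100x + 154. Setting V'(x) = 0 gives x ≈ 2.0388 (the root in (0, 5.5)).
V''(x) = 24x − 100 is negative there, so this is the maximum; V ≈ 140.0387.

140.0387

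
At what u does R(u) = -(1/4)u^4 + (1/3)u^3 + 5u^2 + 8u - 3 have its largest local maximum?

4

R'(u) = -u^3 + u^2 + 10u + 8. Setting R'(u) = 0 gives u ∈ {-2, -1, 4}.
Since R''(u) = -3u^2 + 2u + 10, we get R''(-2) = -6 < 0 ⇒ local maximum; R''(-1) = 5 > 0 ⇒ local minimum; R''(4) = -30 < 0 ⇒ local maximum.
So the largest local maximum value is R(4) = 199/3.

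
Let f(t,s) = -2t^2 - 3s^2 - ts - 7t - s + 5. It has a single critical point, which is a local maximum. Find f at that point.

257/23

∂f/∂t = -4t - s - 7 = 0 and ∂f/∂s = -t - 6s - 1 = 0, so (t, s) = (-41/23, 3/23).
The Hessian has f_{tt} = -4, f_{ss} = -6, f_{ts} = -1, giving D = 23 > 0 with f_{tt} < 0, so the point is a local maximum.
f(-41/23, 3/23) = 257/23.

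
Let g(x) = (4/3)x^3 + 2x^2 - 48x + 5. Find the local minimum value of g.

g'(x) = 4x^2 + 4x - 48 = 0 at x = -4, 3.
Since g''(x) = 8x + 4, we get g''(-4) = -28 < 0 ⇒ local maximum; g''(3) = 28 > 0 ⇒ local minimum.
So the local minimum value is g(3) = -85.

-85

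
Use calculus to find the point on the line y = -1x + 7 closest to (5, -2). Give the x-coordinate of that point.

7

Minimize D(x)^2 = (x - 5)^2 + (-x + 9)^2.
d/dx[D^2] = 2(x - 5) + 2·(-1)·(-x + 9) = 0 ⇒ x = 7.
Then y = 0 and the distance is √(8) ≈ 2.8284.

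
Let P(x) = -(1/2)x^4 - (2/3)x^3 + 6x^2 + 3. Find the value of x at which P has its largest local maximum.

P'(x) = -2x^3 - 2x^2 + 12x = 0 at x = -3, 0, 2.
Second-derivative test with P''(x) = -6x^2 - 4x + 12: P''(-3) = -30 < 0 ⇒ local maximum; P''(0) = 12 > 0 ⇒ local minimum; P''(2) = -20 < 0 ⇒ local maximum.
Thus P has its largest local maximum at x = -3, with value 69/2.

-3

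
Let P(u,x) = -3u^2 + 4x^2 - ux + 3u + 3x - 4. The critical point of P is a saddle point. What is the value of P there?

-178/49

∂P/∂u = -6u - x + 3 = 0 and ∂P/∂x = -u + 8x + 3 = 0, so (u, x) = (27/49, -15/49).
The Hessian has P_{uu} = -6, P_{xx} = 8, P_{ux} = -1, giving D = -49 < 0, so the point is a saddle point.
P(27/49, -15/49) = -178/49.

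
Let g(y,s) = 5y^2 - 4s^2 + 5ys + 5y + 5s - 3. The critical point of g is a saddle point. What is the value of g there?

∂g/∂y = 10y + 5s + 5 = 0 and ∂g/∂s = 5y - 8s + 5 = 0, so (y, s) = (-13/21, 5/21).
The Hessian has g_{yy} = 10, g_{ss} = -8, g_{ys} = 5, giving D = -105 < 0, so the point is a saddle point.
g(-13/21, 5/21) = -83/21.

-83/21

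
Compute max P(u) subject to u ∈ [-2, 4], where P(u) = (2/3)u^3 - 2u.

104/3

The derivative is 2u^2 - 2, which vanishes at u = -1 and u = 1.
Evaluating at the critical points and endpoints: P(-2) = -4/3,  P(-1) = 4/3,  P(1) = -4/3,  P(4) = 104/3.
Hence the absolute maximum is 104/3 at u = 4.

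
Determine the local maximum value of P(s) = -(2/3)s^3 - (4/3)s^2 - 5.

-5

P'(s) = -2s^2 - (8/3)s = 0 at s = -4/3, 0.
P''(s) = -4s - 8/3. P''(-4/3) = 8/3 > 0 ⇒ local minimum; P''(0) = -8/3 < 0 ⇒ local maximum.
So the local maximum value is P(0) = -5.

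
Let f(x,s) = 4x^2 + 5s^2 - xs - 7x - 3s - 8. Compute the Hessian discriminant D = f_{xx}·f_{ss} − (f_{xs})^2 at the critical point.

∂f/∂x = 8x - s - 7 = 0 and ∂f/∂s = -x + 10s - 3 = 0, so (x, s) = (73/79, 31/79).
The Hessian has f_{xx} = 8, f_{ss} = 10, f_{xs} = -1, giving D = 79 > 0 with f_{xx} > 0, so the point is a local minimum.
D = (8)·(10) − (-1)^2 = 79.

79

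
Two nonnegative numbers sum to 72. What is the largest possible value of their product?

1296

With x + y = 72, the product is P(x) = x(72 − x).
P'(x) = 72 − 2x = 0 gives x = 36; P'' = −2 < 0, so this is the maximum.
P = 36·36 = 1296.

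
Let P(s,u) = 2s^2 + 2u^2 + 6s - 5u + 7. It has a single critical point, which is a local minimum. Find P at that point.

-5/8

∂P/∂s = 4s + 6 = 0 and ∂P/∂u = 4u - 5 = 0, so (s, u) = (-3/2, 5/4).
The Hessian has P_{ss} = 4, P_{uu} = 4, P_{su} = 0, giving D = 16 > 0 with P_{ss} > 0, so the point is a local minimum.
P(-3/2, 5/4) = -5/8.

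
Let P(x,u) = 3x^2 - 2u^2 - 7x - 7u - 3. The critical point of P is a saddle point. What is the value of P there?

-23/24

∂P/∂x = 6x - 7 = 0 and ∂P/∂u = -4u - 7 = 0, so (x, u) = (7/6, -7/4).
The Hessian has P_{xx} = 6, P_{uu} = -4, P_{xu} = 0, giving D = -24 < 0, so the point is a saddle point.
P(7/6, -7/4) = -23/24.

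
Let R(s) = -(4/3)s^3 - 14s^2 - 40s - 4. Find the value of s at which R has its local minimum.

Critical points: R'(s) = -4s^2 - 28s - 40 vanishes at s = -5, -2.
Since R''(s) = -8s - 28, we get R''(-5) = 12 > 0 ⇒ local minimum; R''(-2) = -12 < 0 ⇒ local maximum.
Thus R has its local minimum at s = -5, with value 38/3.

-5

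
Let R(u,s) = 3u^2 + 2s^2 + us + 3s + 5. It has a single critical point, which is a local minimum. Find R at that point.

∂R/∂u = 6u + s = 0 and ∂R/∂s = u + 4s + 3 = 0, so (u, s) = (3/23, -18/23).
The Hessian has R_{uu} = 6, R_{ss} = 4, R_{us} = 1, giving D = 23 > 0 with R_{uu} > 0, so the point is a local minimum.
R(3/23, -18/23) = 88/23.

88/23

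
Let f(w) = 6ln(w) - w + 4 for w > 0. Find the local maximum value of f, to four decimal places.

f'(w) = 6/w − 1 = 0 gives w = 6.
f''(w) = -6/w², which is negative for w > 0, so this is a local maximum.
f(6) = 6·ln(6) - 6 + 4 ≈ 8.7506.

8.7506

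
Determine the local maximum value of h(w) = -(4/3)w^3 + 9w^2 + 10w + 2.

331/3

h'(w) = -4w^2 + 18w + 10. Setting h'(w) = 0 gives w ∈ {-1/2, 5}.
Since h''(w) = -8w + 18, we get h''(-1/2) = 22 > 0 ⇒ local minimum; h''(5) = -22 < 0 ⇒ local maximum.
Thus h has its local maximum at w = 5, with value 331/3.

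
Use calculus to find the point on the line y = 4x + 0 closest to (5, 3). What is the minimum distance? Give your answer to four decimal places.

4.1231

Minimize D(x)^2 = (x - 5)^2 + (4x - 3)^2.
d/dx[D^2] = 2(x - 5) + 2·4·(4x - 3) = 0 ⇒ x = 1.
Then y = 4 and the distance is √(17) ≈ 4.1231.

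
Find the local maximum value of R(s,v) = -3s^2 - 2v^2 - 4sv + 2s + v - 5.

∂R/∂s = -6s - 4v + 2 = 0 and ∂R/∂v = -4s - 4v + 1 = 0, so (s, v) = (1/2, -1/4).
The Hessian has R_{ss} = -6, R_{vv} = -4, R_{sv} = -4, giving D = 8 > 0 with R_{ss} < 0, so the point is a local maximum.
R(1/2, -1/4) = -37/8.

-37/8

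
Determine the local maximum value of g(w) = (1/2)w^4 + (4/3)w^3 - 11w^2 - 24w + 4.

97/6

g'(w) = 2w^3 + 4w^2 - 22w - 24 = 0 at w = -4, -1, 3.
g''(w) = 6w^2 + 8w - 22. g''(-4) = 42 > 0 ⇒ local minimum; g''(-1) = -24 < 0 ⇒ local maximum; g''(3) = 56 > 0 ⇒ local minimum.
So the local maximum value is g(-1) = 97/6.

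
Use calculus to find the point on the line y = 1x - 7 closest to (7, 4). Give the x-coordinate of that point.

9

Minimize D(x)^2 = (x - 7)^2 + (x - 11)^2.
d/dx[D^2] = 2(x - 7) + 2·1·(x - 11) = 0 ⇒ x = 9.
Then y = 2 and the distance is √(8) ≈ 2.8284.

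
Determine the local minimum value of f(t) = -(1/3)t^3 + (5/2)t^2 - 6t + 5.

1/3

f'(t) = -t^2 + 5t - 6 = 0 at t = 2, 3.
Since f''(t) = -2t + 5, we get f''(2) = 1 > 0 ⇒ local minimum; f''(3) = -1 < 0 ⇒ local maximum.
So the local minimum value is f(2) = 1/3.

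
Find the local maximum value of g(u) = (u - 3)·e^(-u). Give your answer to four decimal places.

By the product rule, g'(u) = (-u + 4)·e^(-u). Since e^(-u) > 0, the only critical point is u = 4.
g''(4) has the same sign as -1 < 0, so this is a local maximum.
g(4) = (1)·e^(-4) ≈ 0.0183.

0.0183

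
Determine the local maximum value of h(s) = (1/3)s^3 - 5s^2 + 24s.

112/3

h'(s) = s^2 - 10s + 24 = 0 at s = 4, 6.
Second-derivative test with h''(s) = 2s - 10: h''(4) = -2 < 0 ⇒ local maximum; h''(6) = 2 > 0 ⇒ local minimum.
The local maximum is h(4) = 112/3.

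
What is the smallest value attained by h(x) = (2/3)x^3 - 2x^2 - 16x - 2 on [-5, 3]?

-166/3

Differentiating, h'(x) = 2x^2 - 4x - 16; whose only zero in [-5, 3] is x = -2.
Evaluating at the critical points and endpoints: h(-5) = -166/3, h(-2) = 50/3, h(3) = -50.
The minimum over the interval is -166/3, attained at x = -5.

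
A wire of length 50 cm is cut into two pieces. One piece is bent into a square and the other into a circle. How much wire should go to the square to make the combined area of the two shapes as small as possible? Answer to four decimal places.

Let x be the length used for the square. Square side x/4; circle radius (50−x)/(2π).
A(x) = (x/4)² + π·((50−x)/(2π))² = x²/16 + (50−x)²/(4π) for 0 ≤ x ≤ 50. A'(x) = x/8 − (50−x)/(2π) = 0 gives x = 4·50/(π+4) ≈ 28.0050.
A'' = 1/8 + 1/(2π) > 0, so this gives the minimum combined area; x ≈ 28.0050 cm to the square.

28.0050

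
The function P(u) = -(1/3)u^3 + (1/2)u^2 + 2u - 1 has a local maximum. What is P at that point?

7/3

Critical points: P'(u) = -u^2 + u + 2 vanishes at u = -1, 2.
Since P''(u) = -2u + 1, we get P''(-1) = 3 > 0 ⇒ local minimum; P''(2) = -3 < 0 ⇒ local maximum.
The local maximum is P(2) = 7/3.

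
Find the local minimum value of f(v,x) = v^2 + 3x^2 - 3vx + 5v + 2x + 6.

∂f/∂v = 2v - 3x + 5 = 0 and ∂f/∂x = -3v + 6x + 2 = 0, so (v, x) = (-12, -19/3).
The Hessian has f_{vv} = 2, f_{xx} = 6, f_{vx} = -3, giving D = 3 > 0 with f_{vv} > 0, so the point is a local minimum.
f(-12, -19/3) = -91/3.

-91/3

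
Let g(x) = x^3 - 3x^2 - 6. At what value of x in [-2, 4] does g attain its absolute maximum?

The derivative is 3x^2 - 6x, which vanishes at x = 0 and x = 2.
Evaluating at the critical points and endpoints: g(-2) = -26; g(0) = -6; g(2) = -10; g(4) = 10.
The maximum over the interval is 10, attained at x = 4.

4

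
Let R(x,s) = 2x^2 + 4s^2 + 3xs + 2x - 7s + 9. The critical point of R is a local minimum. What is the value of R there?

51/23

∂R/∂x = 4x + 3s + 2 = 0 and ∂R/∂s = 3x + 8s - 7 = 0, so (x, s) = (-37/23, 34/23).
The Hessian has R_{xx} = 4, R_{ss} = 8, R_{xs} = 3, giving D = 23 > 0 with R_{xx} > 0, so the point is a local minimum.
R(-37/23, 34/23) = 51/23.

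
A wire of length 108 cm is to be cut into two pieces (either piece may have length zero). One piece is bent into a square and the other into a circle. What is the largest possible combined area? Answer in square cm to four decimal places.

Let x be the length used for the square. Square side x/4; circle radius (108−x)/(2π).
A(x) = (x/4)² + π·((108−x)/(2π))² = x²/16 + (108−x)²/(4π) for 0 ≤ x ≤ 108. A'(x) = x/8 − (108−x)/(2π) = 0 gives x = 4·108/(π+4) ≈ 60.4907.
A'' > 0, so the interior critical point is a minimum; the maximum is at an endpoint. A(0) = 928.1916 and A(108) = 729.0000, so the largest area is 928.1916.

928.1916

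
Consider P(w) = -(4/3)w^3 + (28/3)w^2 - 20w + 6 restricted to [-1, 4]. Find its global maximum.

110/3

The derivative is -4w^2 + (56/3)w - 20, which vanishes at w = 5/3 and w = 3.
Evaluating at the critical points and endpoints: P(-1) = 110/3,  P(5/3) = -614/81,  P(3) = -6,  P(4) = -10.
The maximum over the interval is 110/3, attained at w = -1.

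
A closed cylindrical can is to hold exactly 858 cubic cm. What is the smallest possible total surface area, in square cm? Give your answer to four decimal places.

499.8497

With radius r and height h, πr²h = 858 so h = 858/(πr²), and S(r) = 2πr² + 2πrh = 2πr² + 2·858/r.
S'(r) = 4πr − 2·858/r² = 0 ⇒ r³ = 858/(2π), so r ≈ 5.1495 and h = 2r ≈ 10.2991.
S''(r) = 4π + 4·858/r³ > 0, so this is the minimum; S ≈ 499.8497.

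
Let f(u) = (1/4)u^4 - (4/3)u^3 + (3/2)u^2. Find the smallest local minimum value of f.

f'(u) = u^3 - 4u^2 + 3u = 0 at u = 0, 1, 3.
Second-derivative test with f''(u) = 3u^2 - 8u + 3: f''(0) = 3 > 0 ⇒ local minimum; f''(1) = -2 < 0 ⇒ local maximum; f''(3) = 6 > 0 ⇒ local minimum.
Thus f has its smallest local minimum at u = 3, with value -9/4.

-9/4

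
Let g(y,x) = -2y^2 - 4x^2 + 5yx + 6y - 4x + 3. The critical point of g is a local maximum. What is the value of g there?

11

∂g/∂y = -4y + 5x + 6 = 0 and ∂g/∂x = 5y - 8x - 4 = 0, so (y, x) = (4, 2).
The Hessian has g_{yy} = -4, g_{xx} = -8, g_{yx} = 5, giving D = 7 > 0 with g_{yy} < 0, so the point is a local maximum.
g(4, 2) = 11.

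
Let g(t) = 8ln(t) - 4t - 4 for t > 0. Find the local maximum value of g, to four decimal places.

-6.4548

g'(t) = 8/t − 4 = 0 gives t = 2.
g''(t) = -8/t², which is negative for t > 0, so this is a local maximum.
g(2) = 8·ln(2) - 8 - 4 ≈ -6.4548.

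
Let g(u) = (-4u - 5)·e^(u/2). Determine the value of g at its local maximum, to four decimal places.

1.5753

By the product rule, g'(u) = (-2u - 13/2)·e^(u/2). Since e^(u/2) > 0, the only critical point is u = -13/4.
g''(-13/4) has the same sign as -2 < 0, so this is a local maximum.
g(-13/4) = (8)·e^(-13/8) ≈ 1.5753.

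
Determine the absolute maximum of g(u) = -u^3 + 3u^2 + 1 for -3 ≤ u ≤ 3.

55

The derivative is -3u^2 + 6u, which vanishes at u = 0 and u = 2.
Candidates: g(-3) = 55, g(0) = 1, g(2) = 5, g(3) = 1.
The maximum over the interval is 55, attained at u = -3.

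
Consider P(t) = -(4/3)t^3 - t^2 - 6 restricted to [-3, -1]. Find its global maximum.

The derivative is -4t^2 - 2t, which has no zeros in [-3, -1].
Compare values at every candidate in [-3, -1]: P(-3) = 21; P(-1) = -17/3.
Hence the absolute maximum is 21 at t = -3.

21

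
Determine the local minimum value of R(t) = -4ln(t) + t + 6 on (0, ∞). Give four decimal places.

4.4548

R'(t) = -4/t + 1 = 0 gives t = 4.
R''(t) = 4/t², which is positive for t > 0, so this is a local minimum.
R(4) = -4·ln(4) + 4 + 6 ≈ 4.4548.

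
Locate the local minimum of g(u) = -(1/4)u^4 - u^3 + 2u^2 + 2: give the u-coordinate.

g'(u) = -u^3 - 3u^2 + 4u. Setting g'(u) = 0 gives u ∈ {-4, 0, 1}.
g''(u) = -3u^2 - 6u + 4. g''(-4) = -20 < 0 ⇒ local maximum; g''(0) = 4 > 0 ⇒ local minimum; g''(1) = -5 < 0 ⇒ local maximum.
So the local minimum value is g(0) = 2.

0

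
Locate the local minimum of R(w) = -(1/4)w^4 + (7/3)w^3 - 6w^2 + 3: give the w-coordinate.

Critical points: R'(w) = -w^3 + 7w^2 - 12w vanishes at w = 0, 3, 4.
R''(w) = -3w^2 + 14w - 12. R''(0) = -12 < 0 ⇒ local maximum; R''(3) = 3 > 0 ⇒ local minimum; R''(4) = -4 < 0 ⇒ local maximum.
Thus R has its local minimum at w = 3, with value -33/4.

3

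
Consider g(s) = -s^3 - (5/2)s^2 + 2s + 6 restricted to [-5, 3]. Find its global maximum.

g'(s) = -3s^2 - 5s + 2, which vanishes at s = -2 and s = 1/3.
Compare values at every candidate in [-5, 3]: g(-5) = 117/2, g(-2) = 0, g(1/3) = 343/54, g(3) = -75/2.
So the maximum is g(-5) = 117/2.

117/2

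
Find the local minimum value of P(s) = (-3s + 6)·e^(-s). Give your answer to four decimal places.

-0.1494

By the product rule, P'(s) = (3s - 9)·e^(-s). Since e^(-s) > 0, the only critical point is s = 3.
P''(3) has the same sign as 3 > 0, so this is a local minimum.
P(3) = (-3)·e^(-3) ≈ -0.1494.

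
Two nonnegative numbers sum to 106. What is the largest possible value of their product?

2809

With x + y = 106, the product is P(x) = x(106 − x).
P'(x) = 106 − 2x = 0 gives x = 53; P'' = −2 < 0, so this is the maximum.
P = 53·53 = 2809.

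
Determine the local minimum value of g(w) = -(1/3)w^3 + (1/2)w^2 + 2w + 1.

-1/6

g'(w) = -w^2 + w + 2. Setting g'(w) = 0 gives w ∈ {-1, 2}.
Since g''(w) = -2w + 1, we get g''(-1) = 3 > 0 ⇒ local minimum; g''(2) = -3 < 0 ⇒ local maximum.
Thus g has its local minimum at w = -1, with value -1/6.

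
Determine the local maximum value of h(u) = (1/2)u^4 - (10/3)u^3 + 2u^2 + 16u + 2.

70/3

h'(u) = 2u^3 - 10u^2 + 4u + 16. Setting h'(u) = 0 gives u ∈ {-1, 2, 4}.
Second-derivative test with h''(u) = 6u^2 - 20u + 4: h''(-1) = 30 > 0 ⇒ local minimum; h''(2) = -12 < 0 ⇒ local maximum; h''(4) = 20 > 0 ⇒ local minimum.
The local maximum is h(2) = 70/3.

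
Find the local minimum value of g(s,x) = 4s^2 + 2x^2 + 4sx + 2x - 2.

∂g/∂s = 8s + 4x = 0 and ∂g/∂x = 4s + 4x + 2 = 0, so (s, x) = (1/2, -1).
The Hessian has g_{ss} = 8, g_{xx} = 4, g_{sx} = 4, giving D = 16 > 0 with g_{ss} > 0, so the point is a local minimum.
g(1/2, -1) = -3.

-3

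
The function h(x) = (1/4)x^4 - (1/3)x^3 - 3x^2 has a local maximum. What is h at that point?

0

h'(x) = x^3 - x^2 - 6x. Setting h'(x) = 0 gives x ∈ {-2, 0, 3}.
h''(x) = 3x^2 - 2x - 6. h''(-2) = 10 > 0 ⇒ local minimum; h''(0) = -6 < 0 ⇒ local maximum; h''(3) = 15 > 0 ⇒ local minimum.
Thus h has its local maximum at x = 0, with value 0.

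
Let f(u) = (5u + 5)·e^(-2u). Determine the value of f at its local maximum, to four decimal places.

f'(u) = 5·e^(-2u) + (5u + 5)·(-2)·e^(-2u) = (-10u - 5)·e^(-2u). Since e^(-2u) > 0, the only critical point is u = -1/2.
f''(-1/2) has the same sign as -10 < 0, so this is a local maximum.
f(-1/2) = (5/2)·e^(1) ≈ 6.7957.

6.7957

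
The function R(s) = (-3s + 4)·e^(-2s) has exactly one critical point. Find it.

11/6

By the product rule, R'(s) = (6s - 11)·e^(-2s). Since e^(-2s) > 0, the only critical point is s = 11/6.
R''(11/6) has the same sign as 6 > 0, so this is a local minimum.
R(11/6) = (-3/2)·e^(-11/3) ≈ -0.0383.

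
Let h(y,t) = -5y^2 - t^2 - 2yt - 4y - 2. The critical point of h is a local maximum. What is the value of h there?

-1

∂h/∂y = -10y - 2t - 4 = 0 and ∂h/∂t = -2y - 2t = 0, so (y, t) = (-1/2, 1/2).
The Hessian has h_{yy} = -10, h_{tt} = -2, h_{yt} = -2, giving D = 16 > 0 with h_{yy} < 0, so the point is a local maximum.
h(-1/2, 1/2) = -1.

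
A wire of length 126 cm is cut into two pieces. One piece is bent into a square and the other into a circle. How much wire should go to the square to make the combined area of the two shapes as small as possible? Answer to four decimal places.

Let x be the length used for the square. Square side x/4; circle radius (126−x)/(2π).
A(x) = (x/4)² + π·((126−x)/(2π))² = x²/16 + (126−x)²/(4π) for 0 ≤ x ≤ 126. A'(x) = x/8 − (126−x)/(2π) = 0 gives x = 4·126/(π+4) ≈ 70.5725.
A'' = 1/8 + 1/(2π) > 0, so this gives the minimum combined area; x ≈ 70.5725 cm to the square.

70.5725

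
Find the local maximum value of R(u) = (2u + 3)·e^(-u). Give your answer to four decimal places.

3.2974

Differentiating with the product rule gives R'(u) = (-2u - 1)·e^(-u). Since e^(-u) > 0, the only critical point is u = -1/2.
R''(-1/2) has the same sign as -2 < 0, so this is a local maximum.
R(-1/2) = (2)·e^(1/2) ≈ 3.2974.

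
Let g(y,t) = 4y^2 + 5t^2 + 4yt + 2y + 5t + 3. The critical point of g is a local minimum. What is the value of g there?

7/4

∂g/∂y = 8y + 4t + 2 = 0 and ∂g/∂t = 4y + 10t + 5 = 0, so (y, t) = (0, -1/2).
The Hessian has g_{yy} = 8, g_{tt} = 10, g_{yt} = 4, giving D = 64 > 0 with g_{yy} > 0, so the point is a local minimum.
g(0, -1/2) = 7/4.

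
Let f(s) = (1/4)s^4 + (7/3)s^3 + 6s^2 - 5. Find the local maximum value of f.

25/4

f'(s) = s^3 + 7s^2 + 12s = 0 at s = -4, -3, 0.
Second-derivative test with f''(s) = 3s^2 + 14s + 12: f''(-4) = 4 > 0 ⇒ local minimum; f''(-3) = -3 < 0 ⇒ local maximum; f''(0) = 12 > 0 ⇒ local minimum.
The local maximum is f(-3) = 25/4.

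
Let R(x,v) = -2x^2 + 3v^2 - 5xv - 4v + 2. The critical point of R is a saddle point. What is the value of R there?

66/49

∂R/∂x = -4x - 5v = 0 and ∂R/∂v = -5x + 6v - 4 = 0, so (x, v) = (-20/49, 16/49).
The Hessian has R_{xx} = -4, R_{vv} = 6, R_{xv} = -5, giving D = -49 < 0, so the point is a saddle point.
R(-20/49, 16/49) = 66/49.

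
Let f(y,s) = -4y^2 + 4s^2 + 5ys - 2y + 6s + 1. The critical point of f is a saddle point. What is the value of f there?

21/89

∂f/∂y = -8y + 5s - 2 = 0 and ∂f/∂s = 5y + 8s + 6 = 0, so (y, s) = (-46/89, -38/89).
The Hessian has f_{yy} = -8, f_{ss} = 8, f_{ys} = 5, giving D = -89 < 0, so the point is a saddle point.
f(-46/89, -38/89) = 21/89.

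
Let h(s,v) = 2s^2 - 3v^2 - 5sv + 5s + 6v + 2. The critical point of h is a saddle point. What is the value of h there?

5

∂h/∂s = 4s - 5v + 5 = 0 and ∂h/∂v = -5s - 6v + 6 = 0, so (s, v) = (0, 1).
The Hessian has h_{ss} = 4, h_{vv} = -6, h_{sv} = -5, giving D = -49 < 0, so the point is a saddle point.
h(0, 1) = 5.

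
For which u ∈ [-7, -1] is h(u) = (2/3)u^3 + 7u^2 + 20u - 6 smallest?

-7

Differentiating, h'(u) = 2u^2 + 14u + 20; which vanishes at u = -5 and u = -2.
Compare values at every candidate in [-7, -1]: h(-7) = -95/3; h(-5) = -43/3; h(-2) = -70/3; h(-1) = -59/3.
So the minimum is h(-7) = -95/3.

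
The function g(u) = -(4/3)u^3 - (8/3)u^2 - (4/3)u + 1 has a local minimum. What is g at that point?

1

g'(u) = -4u^2 - (16/3)u - 4/3 = 0 at u = -1, -1/3.
Second-derivative test with g''(u) = -8u - 16/3: g''(-1) = 8/3 > 0 ⇒ local minimum; g''(-1/3) = -8/3 < 0 ⇒ local maximum.
Thus g has its local minimum at u = -1, with value 1.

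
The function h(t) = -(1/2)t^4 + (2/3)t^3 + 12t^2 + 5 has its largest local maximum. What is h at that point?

h'(t) = -2t^3 + 2t^2 + 24t = 0 at t = -3, 0, 4.
Since h''(t) = -6t^2 + 4t + 24, we get h''(-3) = -42 < 0 ⇒ local maximum; h''(0) = 24 > 0 ⇒ local minimum; h''(4) = -56 < 0 ⇒ local maximum.
Thus h has its largest local maximum at t = 4, with value 335/3.

335/3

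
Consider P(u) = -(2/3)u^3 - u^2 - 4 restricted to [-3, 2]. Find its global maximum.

5

Differentiating, P'(u) = -2u^2 - 2u; which vanishes at u = -1 and u = 0.
Candidates: P(-3) = 5; P(-1) = -13/3; P(0) = -4; P(2) = -40/3.
The maximum over the interval is 5, attained at u = -3.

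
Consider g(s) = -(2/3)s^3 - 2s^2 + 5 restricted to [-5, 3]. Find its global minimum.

The derivative is -2s^2 - 4s, which vanishes at s = -2 and s = 0.
Candidates: g(-5) = 115/3; g(-2) = 7/3; g(0) = 5; g(3) = -31.
Hence the absolute minimum is -31 at s = 3.

-31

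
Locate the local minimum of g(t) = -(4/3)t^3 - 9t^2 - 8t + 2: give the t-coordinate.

-4

g'(t) = -4t^2 - 18t - 8. Setting g'(t) = 0 gives t ∈ {-4, -1/2}.
Since g''(t) = -8t - 18, we get g''(-4) = 14 > 0 ⇒ local minimum; g''(-1/2) = -14 < 0 ⇒ local maximum.
So the local minimum value is g(-4) = -74/3.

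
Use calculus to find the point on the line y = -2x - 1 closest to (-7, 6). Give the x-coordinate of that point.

Minimize D(x)^2 = (x + 7)^2 + (-2x - 7)^2.
d/dx[D^2] = 2(x + 7) + 2·(-2)·(-2x - 7) = 0 ⇒ x = -21/5.
Then y = 37/5 and the distance is √(49/5) ≈ 3.1305.

-21/5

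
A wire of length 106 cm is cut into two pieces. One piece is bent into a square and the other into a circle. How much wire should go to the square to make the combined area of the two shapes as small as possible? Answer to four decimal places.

59.3705

Let x be the length used for the square. Square side x/4; circle radius (106−x)/(2π).
A(x) = (x/4)² + π·((106−x)/(2π))² = x²/16 + (106−x)²/(4π) for 0 ≤ x ≤ 106. A'(x) = x/8 − (106−x)/(2π) = 0 gives x = 4·106/(π+4) ≈ 59.3705.
A'' = 1/8 + 1/(2π) > 0, so this gives the minimum combined area; x ≈ 59.3705 cm to the square.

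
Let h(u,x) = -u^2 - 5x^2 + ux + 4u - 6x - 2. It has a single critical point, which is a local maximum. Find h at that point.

54/19

∂h/∂u = -2u + x + 4 = 0 and ∂h/∂x = u - 10x - 6 = 0, so (u, x) = (34/19, -8/19).
The Hessian has h_{uu} = -2, h_{xx} = -10, h_{ux} = 1, giving D = 19 > 0 with h_{uu} < 0, so the point is a local maximum.
h(34/19, -8/19) = 54/19.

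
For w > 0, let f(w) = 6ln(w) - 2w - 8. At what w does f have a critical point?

3

f'(w) = 6/w − 2 = 0 gives w = 3.
f''(w) = -6/w², which is negative for w > 0, so this is a local maximum.
f(3) = 6·ln(3) - 6 - 8 ≈ -7.4083.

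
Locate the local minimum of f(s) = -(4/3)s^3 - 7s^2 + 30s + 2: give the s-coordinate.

f'(s) = -4s^2 - 14s + 30. Setting f'(s) = 0 gives s ∈ {-5, 3/2}.
Second-derivative test with f''(s) = -8s - 14: f''(-5) = 26 > 0 ⇒ local minimum; f''(3/2) = -26 < 0 ⇒ local maximum.
So the local minimum value is f(-5) = -469/3.

-5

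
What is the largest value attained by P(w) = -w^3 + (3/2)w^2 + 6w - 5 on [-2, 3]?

5

P'(w) = -3w^2 + 3w + 6, which vanishes at w = -1 and w = 2.
Candidates: P(-2) = -3,  P(-1) = -17/2,  P(2) = 5,  P(3) = -1/2.
So the maximum is P(2) = 5.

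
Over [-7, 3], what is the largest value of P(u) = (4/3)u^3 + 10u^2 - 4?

122

P'(u) = 4u^2 + 20u, which vanishes at u = -5 and u = 0.
Compare values at every candidate in [-7, 3]: P(-7) = 86/3, P(-5) = 238/3, P(0) = -4, P(3) = 122.
So the maximum is P(3) = 122.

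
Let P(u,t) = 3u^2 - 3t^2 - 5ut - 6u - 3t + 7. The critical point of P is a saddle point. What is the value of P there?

436/61

∂P/∂u = 6u - 5t - 6 = 0 and ∂P/∂t = -5u - 6t - 3 = 0, so (u, t) = (21/61, -48/61).
The Hessian has P_{uu} = 6, P_{tt} = -6, P_{ut} = -5, giving D = -61 < 0, so the point is a saddle point.
P(21/61, -48/61) = 436/61.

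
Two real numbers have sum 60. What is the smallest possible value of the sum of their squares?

With a + b = 60, a^2 + b^2 = a^2 + (60 − a)^2.
The derivative 2a − 2(60 − a) = 4a − 120 vanishes at a = 30; second derivative 4 > 0, a minimum.
The minimum is 2·(30)^2 = 1800.

1800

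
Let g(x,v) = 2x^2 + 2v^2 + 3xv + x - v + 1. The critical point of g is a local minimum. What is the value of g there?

∂g/∂x = 4x + 3v + 1 = 0 and ∂g/∂v = 3x + 4v - 1 = 0, so (x, v) = (-1, 1).
The Hessian has g_{xx} = 4, g_{vv} = 4, g_{xv} = 3, giving D = 7 > 0 with g_{xx} > 0, so the point is a local minimum.
g(-1, 1) = 0.

0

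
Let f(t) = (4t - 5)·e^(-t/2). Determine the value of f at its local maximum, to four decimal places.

1.5753

Differentiating with the product rule gives f'(t) = (-2t + 13/2)·e^(-t/2). Since e^(-t/2) > 0, the only critical point is t = 13/4.
f''(13/4) has the same sign as -2 < 0, so this is a local maximum.
f(13/4) = (8)·e^(-13/8) ≈ 1.5753.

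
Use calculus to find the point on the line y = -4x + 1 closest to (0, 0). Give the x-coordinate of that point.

Minimize D(x)^2 = (x + 0)^2 + (-4x + 1)^2.
d/dx[D^2] = 2(x + 0) + 2·(-4)·(-4x + 1) = 0 ⇒ x = 4/17.
Then y = 1/17 and the distance is √(1/17) ≈ 0.2425.

4/17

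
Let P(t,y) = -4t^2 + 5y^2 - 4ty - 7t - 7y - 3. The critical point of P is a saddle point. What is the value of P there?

∂P/∂t = -8t - 4y - 7 = 0 and ∂P/∂y = -4t + 10y - 7 = 0, so (t, y) = (-49/48, 7/24).
The Hessian has P_{tt} = -8, P_{yy} = 10, P_{ty} = -4, giving D = -96 < 0, so the point is a saddle point.
P(-49/48, 7/24) = -43/96.

-43/96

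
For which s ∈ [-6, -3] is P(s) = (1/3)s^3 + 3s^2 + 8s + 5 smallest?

P'(s) = s^2 + 6s + 8, whose only zero in [-6, -3] is s = -4.
Candidates: P(-6) = -7; P(-4) = -1/3; P(-3) = -1.
So the minimum is P(-6) = -7.

-6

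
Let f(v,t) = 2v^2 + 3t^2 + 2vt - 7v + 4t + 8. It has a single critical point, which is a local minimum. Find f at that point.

-15/4

∂f/∂v = 4v + 2t - 7 = 0 and ∂f/∂t = 2v + 6t + 4 = 0, so (v, t) = (5/2, -3/2).
The Hessian has f_{vv} = 4, f_{tt} = 6, f_{vt} = 2, giving D = 20 > 0 with f_{vv} > 0, so the point is a local minimum.
f(5/2, -3/2) = -15/4.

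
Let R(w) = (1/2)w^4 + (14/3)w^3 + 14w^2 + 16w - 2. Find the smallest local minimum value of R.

-38/3

R'(w) = 2w^3 + 14w^2 + 28w + 16 = 0 at w = -4, -2, -1.
Since R''(w) = 6w^2 + 28w + 28, we get R''(-4) = 12 > 0 ⇒ local minimum; R''(-2) = -4 < 0 ⇒ local maximum; R''(-1) = 6 > 0 ⇒ local minimum.
So the smallest local minimum value is R(-4) = -38/3.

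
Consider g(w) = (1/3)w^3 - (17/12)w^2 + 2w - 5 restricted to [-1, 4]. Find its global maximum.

g'(w) = w^2 - (17/6)w + 2, which vanishes at w = 4/3 and w = 3/2.
Candidates: g(-1) = -35/4; g(4/3) = -329/81; g(3/2) = -65/16; g(4) = 5/3.
The maximum over the interval is 5/3, attained at w = 4.

5/3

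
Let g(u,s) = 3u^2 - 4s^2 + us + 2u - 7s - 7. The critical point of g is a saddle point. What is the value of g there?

∂g/∂u = 6u + s + 2 = 0 and ∂g/∂s = u - 8s - 7 = 0, so (u, s) = (-9/49, -44/49).
The Hessian has g_{uu} = 6, g_{ss} = -8, g_{us} = 1, giving D = -49 < 0, so the point is a saddle point.
g(-9/49, -44/49) = -198/49.

-198/49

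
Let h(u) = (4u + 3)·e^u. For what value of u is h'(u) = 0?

-7/4

Differentiating with the product rule gives h'(u) = (4u + 7)·e^u. Since e^u > 0, the only critical point is u = -7/4.
h''(-7/4) has the same sign as 4 > 0, so this is a local minimum.
h(-7/4) = (-4)·e^(-7/4) ≈ -0.6951.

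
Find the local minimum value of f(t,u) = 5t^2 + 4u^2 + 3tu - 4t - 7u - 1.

∂f/∂t = 10t + 3u - 4 = 0 and ∂f/∂u = 3t + 8u - 7 = 0, so (t, u) = (11/71, 58/71).
The Hessian has f_{tt} = 10, f_{uu} = 8, f_{tu} = 3, giving D = 71 > 0 with f_{tt} > 0, so the point is a local minimum.
f(11/71, 58/71) = -296/71.

-296/71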